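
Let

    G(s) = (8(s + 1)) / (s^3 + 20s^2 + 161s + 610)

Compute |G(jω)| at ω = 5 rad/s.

|G(j5)| ≈ 0.05922

Substitute s = j5: numerator = 8 + j40, denominator = 110 + j680.
|G(j5)| = |8 + j40| / |110 + j680| = 40.792 / 688.84 ≈ 0.05922.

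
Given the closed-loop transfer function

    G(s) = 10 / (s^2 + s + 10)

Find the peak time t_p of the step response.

t_p ≈ 1.006 s

Comparing s^2 + s + 10 to s^2 + 2ζωₙs + ωₙ²: ωₙ = √10 ≈ 3.162 rad/s and ζ = 1/(2·√10) ≈ 0.1581.
ζωₙ = 1/2 = 0.5, so ω_d = ωₙ√(1−ζ²) = √(ωₙ² − (ζωₙ)²) = √(10 − 0.5²) = √9.75 ≈ 3.122 rad/s.
t_p = π/ω_d = π/3.122 ≈ 1.006 s.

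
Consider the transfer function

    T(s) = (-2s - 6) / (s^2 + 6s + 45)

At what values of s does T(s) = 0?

s = -3

Set the numerator to zero: -2s - 6 = 0, i.e. -2·(s + 3) = 0.
So s = -3.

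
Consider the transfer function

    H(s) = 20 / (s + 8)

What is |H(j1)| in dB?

Substitute s = j1: numerator = 20, denominator = 8 + j1.
|H(j1)| = |20| / |8 + j1| = 20 / 8.0623 ≈ 2.481.
In decibels: 20·log₁₀(2.481) ≈ 7.89 dB.

|H(j1)|_dB ≈ 7.89 dB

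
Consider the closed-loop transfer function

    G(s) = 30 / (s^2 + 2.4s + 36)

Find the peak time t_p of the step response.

t_p ≈ 0.5344 s

Comparing s^2 + 2.4s + 36 to s^2 + 2ζωₙs + ωₙ²: ωₙ = 6 rad/s and ζ = 2.4/(2·6) = 0.2.
ζωₙ = 2.4/2 = 1.2, so ω_d = ωₙ√(1−ζ²) = √(ωₙ² − (ζωₙ)²) = √(36 − 1.2²) = √34.56 ≈ 5.879 rad/s.
t_p = π/ω_d = π/5.879 ≈ 0.5344 s.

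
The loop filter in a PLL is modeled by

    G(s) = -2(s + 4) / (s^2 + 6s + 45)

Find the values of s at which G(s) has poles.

s = -3 + 6j, -3 - 6j

The poles are the roots of the denominator s^2 + 6s + 45 = 0.
Using the quadratic formula: s = (-6 ± √(-144))/2 = -3 ± 6j.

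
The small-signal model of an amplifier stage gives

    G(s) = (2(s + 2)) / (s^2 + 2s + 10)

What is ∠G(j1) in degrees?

At s = j1: numerator = 4 + j2, denominator = 9 + j2.
∠G = ∠num − ∠den = 26.565° − (12.529°) = 14.04°.

∠G(j1) ≈ 14.04°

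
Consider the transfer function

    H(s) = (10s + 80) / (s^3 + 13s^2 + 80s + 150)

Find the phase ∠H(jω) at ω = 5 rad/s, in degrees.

∠H(j5) ≈ -90.47°

At s = j5: numerator = 80 + j50, denominator = -175 + j275.
∠H = ∠num − ∠den = 32.005° − (122.47°) = -90.47°.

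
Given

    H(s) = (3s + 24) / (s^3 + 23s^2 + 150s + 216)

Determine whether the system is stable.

The denominator s^3 + 23s^2 + 150s + 216 factors as (s + 2)(s + 9)(s + 12), giving poles at s = -2, -9, -12.
Since all poles lie strictly in the left half-plane, the system is stable.

stable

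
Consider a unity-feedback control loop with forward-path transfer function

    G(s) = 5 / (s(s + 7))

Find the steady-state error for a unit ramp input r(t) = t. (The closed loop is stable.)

e_ss = 1.400

G(s) has one pole at the origin.
This is a Type 1 system. Kv = lim_{s→0} s·G(s) = 5/7.
e_ss = 1/Kv = 1/(5/7) = 7/5 ≈ 1.400.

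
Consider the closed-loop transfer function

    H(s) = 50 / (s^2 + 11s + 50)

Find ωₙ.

Compare the denominator to the standard form s^2 + 2ζωₙs + ωₙ².
ωₙ² = 50, so ωₙ = √50 ≈ 7.071 rad/s.

ωₙ ≈ 7.071 rad/s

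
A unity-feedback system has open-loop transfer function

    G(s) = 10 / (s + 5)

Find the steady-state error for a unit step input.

e_ss = 0.3333

G(s) has no poles at the origin.
This is a Type 0 system. Kp = lim_{s→0} G(s) = 10/5 = 2.
e_ss = 1/(1 + Kp) = 1/(1 + 2) = 1/3 ≈ 0.3333.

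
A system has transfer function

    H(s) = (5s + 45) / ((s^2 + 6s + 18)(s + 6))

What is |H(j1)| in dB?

|H(j1)|_dB ≈ -7.68 dB

Substitute s = j1: numerator = 45 + j5, denominator = 96 + j53.
|H(j1)| = |45 + j5| / |96 + j53| = 45.277 / 109.66 ≈ 0.4129.
In decibels: 20·log₁₀(0.4129) ≈ -7.68 dB.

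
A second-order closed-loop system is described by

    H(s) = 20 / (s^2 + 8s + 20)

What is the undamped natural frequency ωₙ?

ωₙ ≈ 4.472 rad/s

Compare the denominator to the standard form s^2 + 2ζωₙs + ωₙ².
ωₙ² = 20, so ωₙ = √20 ≈ 4.472 rad/s.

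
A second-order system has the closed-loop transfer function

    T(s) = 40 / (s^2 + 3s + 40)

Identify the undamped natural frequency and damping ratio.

ωₙ ≈ 6.325 rad/s, ζ ≈ 0.2372

Compare the denominator to the standard form s^2 + 2ζωₙs + ωₙ².
ωₙ² = 40, so ωₙ = √40 ≈ 6.325 rad/s.
2ζωₙ = 3, so ζ = 3/(2·√40) ≈ 0.2372.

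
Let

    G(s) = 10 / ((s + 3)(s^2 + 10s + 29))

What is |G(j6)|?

|G(j6)| ≈ 0.02468

Substitute s = j6: numerator = 10, denominator = -381 + j138.
|G(j6)| = |10| / |-381 + j138| = 10 / 405.22 ≈ 0.02468.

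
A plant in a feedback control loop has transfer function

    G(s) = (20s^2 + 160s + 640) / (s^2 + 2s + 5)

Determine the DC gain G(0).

G(0) = 128

Set s = 0: G(0) = (640) / (5) = 128.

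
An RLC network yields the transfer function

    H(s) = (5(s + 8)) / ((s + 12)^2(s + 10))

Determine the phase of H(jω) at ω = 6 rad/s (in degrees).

∠H(j6) ≈ -47.22°

At s = j6: numerator = 40 + j30, denominator = 216 + j2088.
∠H = ∠num − ∠den = 36.870° − (84.094°) = -47.22°.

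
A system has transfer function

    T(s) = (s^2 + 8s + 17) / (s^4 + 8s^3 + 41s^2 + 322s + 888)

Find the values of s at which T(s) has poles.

s = -4, 1 ± 6j, -6

The poles are the roots of the denominator s^4 + 8s^3 + 41s^2 + 322s + 888 = 0.
Trying s = -4: the polynomial evaluates to 0, so (s + 4) is a factor.
Dividing out leaves s^3 + 4s^2 + 25s + 222 = 0.
This factors further as (s^2 - 2s + 37)(s + 6) = 0.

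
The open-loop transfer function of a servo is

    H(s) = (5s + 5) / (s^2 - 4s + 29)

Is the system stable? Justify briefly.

unstable

The poles can be read from the denominator factors: s = 2 + 5j, 2 - 5j.
Since the pole(s) at s = 2 + 5j, 2 - 5j lie in the right half-plane, the system is unstable.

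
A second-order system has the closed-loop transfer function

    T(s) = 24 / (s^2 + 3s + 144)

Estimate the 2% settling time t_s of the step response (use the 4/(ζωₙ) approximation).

t_s ≈ 2.667 s

Comparing s^2 + 3s + 144 to s^2 + 2ζωₙs + ωₙ²: ωₙ = 12 rad/s and ζ = 3/(2·12) = 0.125.
ζωₙ = 3/2 = 1.5, so t_s ≈ 4/(ζωₙ) = 4/1.5 ≈ 2.667 s.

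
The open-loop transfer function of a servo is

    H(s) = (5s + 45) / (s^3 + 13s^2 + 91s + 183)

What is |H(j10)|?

|H(j10)| ≈ 0.06003

Substitute s = j10: numerator = 45 + j50, denominator = -1117 - j90.
|H(j10)| = |45 + j50| / |-1117 - j90| = 67.268 / 1120.6 ≈ 0.06003.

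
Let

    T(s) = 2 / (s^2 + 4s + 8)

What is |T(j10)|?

|T(j10)| ≈ 0.01994

Substitute s = j10: numerator = 2, denominator = -92 + j40.
|T(j10)| = |2| / |-92 + j40| = 2 / 100.32 ≈ 0.01994.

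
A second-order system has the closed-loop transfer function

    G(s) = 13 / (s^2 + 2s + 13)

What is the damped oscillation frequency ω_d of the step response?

ω_d ≈ 3.464 rad/s

Comparing s^2 + 2s + 13 to s^2 + 2ζωₙs + ωₙ²: ωₙ = √13 ≈ 3.606 rad/s and ζ = 2/(2·√13) ≈ 0.2774.
ζωₙ = 2/2 = 1, so ω_d = ωₙ√(1−ζ²) = √(ωₙ² − (ζωₙ)²) = √(13 − 1²) = √12 ≈ 3.464 rad/s.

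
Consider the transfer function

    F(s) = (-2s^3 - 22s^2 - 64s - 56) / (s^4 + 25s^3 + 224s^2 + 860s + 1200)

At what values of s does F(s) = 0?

s = -2, -2, -7

Set the numerator to zero: -2s^3 - 22s^2 - 64s - 56 = 0, i.e. -2·(s^3 + 11s^2 + 32s + 28) = 0.
Factoring: (s + 2)^2(s + 7) = 0.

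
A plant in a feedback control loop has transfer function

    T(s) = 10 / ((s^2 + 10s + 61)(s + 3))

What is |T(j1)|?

Substitute s = j1: numerator = 10, denominator = 170 + j90.
|T(j1)| = |10| / |170 + j90| = 10 / 192.35 ≈ 0.05199.

|T(j1)| ≈ 0.05199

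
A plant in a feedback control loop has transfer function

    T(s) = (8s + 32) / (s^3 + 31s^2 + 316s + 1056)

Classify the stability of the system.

stable

The denominator s^3 + 31s^2 + 316s + 1056 factors as (s + 11)(s + 12)(s + 8), giving poles at s = -11, -12, -8.
Since all poles lie strictly in the left half-plane, the system is stable.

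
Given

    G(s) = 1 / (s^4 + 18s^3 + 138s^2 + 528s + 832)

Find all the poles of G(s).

The poles are the roots of the denominator s^4 + 18s^3 + 138s^2 + 528s + 832 = 0.
No real roots exist; factor into two real quadratics: (s^2 + 10s + 26)(s^2 + 8s + 32) = 0.
Each quadratic gives a conjugate pair via the quadratic formula.

s = -5 ± j, -4 ± 4j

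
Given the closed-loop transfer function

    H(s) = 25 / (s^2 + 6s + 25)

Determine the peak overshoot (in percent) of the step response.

Comparing s^2 + 6s + 25 to s^2 + 2ζωₙs + ωₙ²: ωₙ = 5 rad/s and ζ = 6/(2·5) = 0.6.
%OS = 100·exp(−πζ/√(1−ζ²)) = 100·exp(−π·0.6/√(1−0.6²)) ≈ 9.48%.

%OS ≈ 9.48%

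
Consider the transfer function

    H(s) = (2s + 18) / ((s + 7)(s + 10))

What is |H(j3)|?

|H(j3)| ≈ 0.2386

Substitute s = j3: numerator = 18 + j6, denominator = 61 + j51.
|H(j3)| = |18 + j6| / |61 + j51| = 18.974 / 79.511 ≈ 0.2386.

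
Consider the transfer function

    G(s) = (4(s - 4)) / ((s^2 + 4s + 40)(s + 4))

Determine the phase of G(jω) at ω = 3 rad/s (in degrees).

∠G(j3) ≈ 85.10°

At s = j3: numerator = -16 + j12, denominator = 88 + j141.
∠G = ∠num − ∠den = 143.13° − (58.031°) = 85.10°.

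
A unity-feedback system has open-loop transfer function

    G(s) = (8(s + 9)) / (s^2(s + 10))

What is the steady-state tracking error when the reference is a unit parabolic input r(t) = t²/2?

e_ss = 0.1389

G(s) has 2 poles at the origin.
This is a Type 2 system. Ka = lim_{s→0} s^2·G(s) = 72/10 = 36/5.
e_ss = 1/Ka = 1/(36/5) = 5/36 ≈ 0.1389.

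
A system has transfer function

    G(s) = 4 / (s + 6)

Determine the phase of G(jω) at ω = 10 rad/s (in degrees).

∠G(j10) ≈ -59.04°

At s = j10: numerator = 4, denominator = 6 + j10.
∠G = ∠num − ∠den = 0° − (59.036°) = -59.04°.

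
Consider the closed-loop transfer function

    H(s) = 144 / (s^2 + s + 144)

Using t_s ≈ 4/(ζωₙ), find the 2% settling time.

t_s ≈ 8 s

Comparing s^2 + s + 144 to s^2 + 2ζωₙs + ωₙ²: ωₙ = 12 rad/s and ζ = 1/(2·12) ≈ 0.04167.
ζωₙ = 1/2 = 0.5, so t_s ≈ 4/(ζωₙ) = 4/0.5 = 8 s.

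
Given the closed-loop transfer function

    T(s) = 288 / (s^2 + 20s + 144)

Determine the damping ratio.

Compare the denominator to the standard form s^2 + 2ζωₙs + ωₙ².
ωₙ² = 144, so ωₙ = 12 rad/s.
2ζωₙ = 20, so ζ = 20/(2·12) ≈ 0.8333.
With ζ = 0.8333 the response is underdamped.

ζ ≈ 0.8333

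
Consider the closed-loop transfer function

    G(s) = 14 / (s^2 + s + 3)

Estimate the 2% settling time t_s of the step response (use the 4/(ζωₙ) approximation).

t_s ≈ 8 s

Comparing s^2 + s + 3 to s^2 + 2ζωₙs + ωₙ²: ωₙ = √3 ≈ 1.732 rad/s and ζ = 1/(2·√3) ≈ 0.2887.
ζωₙ = 1/2 = 0.5, so t_s ≈ 4/(ζωₙ) = 4/0.5 = 8 s.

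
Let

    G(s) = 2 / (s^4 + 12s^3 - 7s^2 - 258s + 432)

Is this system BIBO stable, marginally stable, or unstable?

unstable

The denominator s^4 + 12s^3 - 7s^2 - 258s + 432 factors as (s - 2)(s + 9)(s + 8)(s - 3), giving poles at s = 2, -9, -8, 3.
Since the pole(s) at s = 2, 3 lie in the right half-plane, the system is unstable.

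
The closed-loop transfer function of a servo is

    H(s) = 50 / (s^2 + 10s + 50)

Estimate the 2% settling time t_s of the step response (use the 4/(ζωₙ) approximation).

Comparing s^2 + 10s + 50 to s^2 + 2ζωₙs + ωₙ²: ωₙ = √50 ≈ 7.071 rad/s and ζ = 10/(2·√50) ≈ 0.7071.
ζωₙ = 10/2 = 5, so t_s ≈ 4/(ζωₙ) = 4/5 = 0.8000 s.

t_s ≈ 0.8000 s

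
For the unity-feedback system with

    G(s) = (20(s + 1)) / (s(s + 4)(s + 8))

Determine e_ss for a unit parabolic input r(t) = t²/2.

G(s) has one pole at the origin.
This is a Type 1 system; Ka = lim_{s→0} s^2·G(s) = 0, so the steady-state error for a parabola input is infinite.

e_ss = ∞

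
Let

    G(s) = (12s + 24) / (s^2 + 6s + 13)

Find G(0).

G(0) = 24/13 ≈ 1.846

Set s = 0: G(0) = (24) / (13) = 24/13.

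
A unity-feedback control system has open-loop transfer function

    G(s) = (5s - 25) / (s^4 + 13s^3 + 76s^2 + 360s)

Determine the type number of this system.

Factor s from the denominator: s^4 + 13s^3 + 76s^2 + 360s = s·(s^3 + 13s^2 + 76s + 360).
There is 1 pole at the origin, so the system is Type 1.

Type 1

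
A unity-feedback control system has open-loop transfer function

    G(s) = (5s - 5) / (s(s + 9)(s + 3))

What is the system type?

The denominator has 1 factor of s at the origin (free integrator), so this is a Type 1 system.

Type 1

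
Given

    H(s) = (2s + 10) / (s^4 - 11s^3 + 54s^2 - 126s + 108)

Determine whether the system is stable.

unstable

The denominator s^4 - 11s^3 + 54s^2 - 126s + 108 factors as (s^2 - 6s + 18)(s - 3)(s - 2), giving poles at s = 3 ± 3j, 3, 2.
Since the pole(s) at s = 3 ± 3j, 3, 2 lie in the right half-plane, the system is unstable.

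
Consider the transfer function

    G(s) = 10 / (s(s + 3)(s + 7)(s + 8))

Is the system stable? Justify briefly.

The poles can be read from the denominator factors: s = 0, -3, -7, -8.
Since the simple pole(s) at s = 0 lie on the jω-axis with none in the right half-plane, the system is marginally stable.

marginally stable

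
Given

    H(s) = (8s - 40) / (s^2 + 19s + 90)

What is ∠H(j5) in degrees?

∠H(j5) ≈ 79.38°

At s = j5: numerator = -40 + j40, denominator = 65 + j95.
∠H = ∠num − ∠den = 135° − (55.620°) = 79.38°.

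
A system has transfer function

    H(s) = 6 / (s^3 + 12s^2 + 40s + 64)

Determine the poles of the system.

s = -2 ± 2j, -8

The poles are the roots of the denominator s^3 + 12s^2 + 40s + 64 = 0.
Trying s = -8: the polynomial evaluates to 0, so (s + 8) is a factor.
Dividing out leaves s^2 + 4s + 8 = 0.
The quadratic formula then gives s = -2 ± 2j.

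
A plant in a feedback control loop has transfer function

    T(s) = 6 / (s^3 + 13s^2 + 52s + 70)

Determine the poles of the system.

The poles are the roots of the denominator s^3 + 13s^2 + 52s + 70 = 0.
Trying s = -7: the polynomial evaluates to 0, so (s + 7) is a factor.
Dividing out leaves s^2 + 6s + 10 = 0.
The quadratic formula then gives s = -3 ± 1j.

s = -3 + j, -3 - j, -7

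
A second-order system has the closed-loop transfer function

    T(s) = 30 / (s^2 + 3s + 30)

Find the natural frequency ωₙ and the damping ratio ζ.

ωₙ ≈ 5.477 rad/s, ζ ≈ 0.2739

Compare the denominator to the standard form s^2 + 2ζωₙs + ωₙ².
ωₙ² = 30, so ωₙ = √30 ≈ 5.477 rad/s.
2ζωₙ = 3, so ζ = 3/(2·√30) ≈ 0.2739.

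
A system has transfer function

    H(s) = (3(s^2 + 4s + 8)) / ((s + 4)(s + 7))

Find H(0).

At s = 0 each factor (s + a) contributes a and each (s^2 + bs + c) contributes c.
H(0) = 3·(8) / ((4) · (7)) = 24/28 = 6/7.

H(0) = 6/7 ≈ 0.8571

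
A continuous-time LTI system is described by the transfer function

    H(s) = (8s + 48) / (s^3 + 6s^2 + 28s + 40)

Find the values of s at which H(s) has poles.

The poles are the roots of the denominator s^3 + 6s^2 + 28s + 40 = 0.
Trying s = -2: the polynomial evaluates to 0, so (s + 2) is a factor.
Dividing out leaves s^2 + 4s + 20 = 0.
The quadratic formula then gives s = -2 ± 4j.

s = -2 ± 4j, -2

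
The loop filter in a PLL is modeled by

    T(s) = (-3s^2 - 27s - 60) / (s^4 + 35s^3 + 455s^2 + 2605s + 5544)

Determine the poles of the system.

s = -9, -7, -8, -11

The poles are the roots of the denominator s^4 + 35s^3 + 455s^2 + 2605s + 5544 = 0.
Trying s = -9: the polynomial evaluates to 0, so (s + 9) is a factor.
Dividing out leaves s^3 + 26s^2 + 221s + 616 = 0.
This factors further as (s + 7)(s + 8)(s + 11) = 0.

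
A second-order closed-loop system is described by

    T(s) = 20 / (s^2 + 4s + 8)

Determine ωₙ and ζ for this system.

Compare the denominator to the standard form s^2 + 2ζωₙs + ωₙ².
ωₙ² = 8, so ωₙ = √8 ≈ 2.828 rad/s.
2ζωₙ = 4, so ζ = 4/(2·√8) ≈ 0.7071.

ωₙ ≈ 2.828 rad/s, ζ ≈ 0.7071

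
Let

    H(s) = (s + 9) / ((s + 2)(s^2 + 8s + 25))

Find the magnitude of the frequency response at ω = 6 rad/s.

Substitute s = j6: numerator = 9 + j6, denominator = -310 + j30.
|H(j6)| = |9 + j6| / |-310 + j30| = 10.817 / 311.45 ≈ 0.03473.

|H(j6)| ≈ 0.03473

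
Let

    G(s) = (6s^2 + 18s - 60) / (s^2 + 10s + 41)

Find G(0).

G(0) = -60/41 ≈ -1.463

Set s = 0: G(0) = (-60) / (41) = -60/41.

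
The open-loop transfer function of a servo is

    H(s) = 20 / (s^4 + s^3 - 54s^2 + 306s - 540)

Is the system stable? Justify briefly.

The denominator s^4 + s^3 - 54s^2 + 306s - 540 factors as (s^2 - 6s + 18)(s + 10)(s - 3), giving poles at s = 3 + 3j, 3 - 3j, -10, 3.
Since the pole(s) at s = 3 + 3j, 3 - 3j, 3 lie in the right half-plane, the system is unstable.

unstable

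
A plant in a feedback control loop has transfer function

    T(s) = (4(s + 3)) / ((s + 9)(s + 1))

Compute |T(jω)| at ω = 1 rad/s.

Substitute s = j1: numerator = 12 + j4, denominator = 8 + j10.
|T(j1)| = |12 + j4| / |8 + j10| = 12.649 / 12.806 ≈ 0.9877.

|T(j1)| ≈ 0.9877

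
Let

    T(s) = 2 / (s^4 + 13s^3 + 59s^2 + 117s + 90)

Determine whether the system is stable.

stable

The denominator s^4 + 13s^3 + 59s^2 + 117s + 90 factors as (s + 3)(s^2 + 4s + 5)(s + 6), giving poles at s = -3, -2 + j, -2 - j, -6.
Since all poles lie strictly in the left half-plane, the system is stable.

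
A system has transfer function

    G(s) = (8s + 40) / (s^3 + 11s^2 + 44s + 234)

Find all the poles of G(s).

s = -1 + 5j, -1 - 5j, -9

The poles are the roots of the denominator s^3 + 11s^2 + 44s + 234 = 0.
Trying s = -9: the polynomial evaluates to 0, so (s + 9) is a factor.
Dividing out leaves s^2 + 2s + 26 = 0.
The quadratic formula then gives s = -1 ± 5j.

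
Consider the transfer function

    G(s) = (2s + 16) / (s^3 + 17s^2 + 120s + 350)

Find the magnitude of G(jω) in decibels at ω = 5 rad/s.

|G(j5)|_dB ≈ -28.1 dB

Substitute s = j5: numerator = 16 + j10, denominator = -75 + j475.
|G(j5)| = |16 + j10| / |-75 + j475| = 18.868 / 480.88 ≈ 0.03924.
In decibels: 20·log₁₀(0.03924) ≈ -28.1 dB.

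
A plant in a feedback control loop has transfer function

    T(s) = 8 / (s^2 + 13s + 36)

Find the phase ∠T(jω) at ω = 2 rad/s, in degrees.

∠T(j2) ≈ -39.09°

At s = j2: numerator = 8, denominator = 32 + j26.
∠T = ∠num − ∠den = 0° − (39.094°) = -39.09°.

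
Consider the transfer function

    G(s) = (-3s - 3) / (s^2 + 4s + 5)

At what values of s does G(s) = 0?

Set the numerator to zero: -3s - 3 = 0, i.e. -3·(s + 1) = 0.
So s = -1.

s = -1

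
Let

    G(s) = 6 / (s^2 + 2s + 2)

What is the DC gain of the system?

Set s = 0: G(0) = (6) / (2) = 3.

G(0) = 3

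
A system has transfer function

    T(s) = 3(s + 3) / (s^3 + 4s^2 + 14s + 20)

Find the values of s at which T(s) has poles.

The poles are the roots of the denominator s^3 + 4s^2 + 14s + 20 = 0.
Trying s = -2: the polynomial evaluates to 0, so (s + 2) is a factor.
Dividing out leaves s^2 + 2s + 10 = 0.
The quadratic formula then gives s = -1 ± 3j.

s = -2, -1 + 3j, -1 - 3j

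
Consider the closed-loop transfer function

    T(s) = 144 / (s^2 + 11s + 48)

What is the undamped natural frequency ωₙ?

ωₙ ≈ 6.928 rad/s

Compare the denominator to the standard form s^2 + 2ζωₙs + ωₙ².
ωₙ² = 48, so ωₙ = √48 ≈ 6.928 rad/s.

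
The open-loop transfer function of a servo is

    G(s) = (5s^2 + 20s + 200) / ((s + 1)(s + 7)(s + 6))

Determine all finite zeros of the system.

Set the numerator to zero: 5s^2 + 20s + 200 = 0, i.e. 5·(s^2 + 4s + 40) = 0.
Factoring: (s^2 + 4s + 40) = 0.

s = -2 ± 6j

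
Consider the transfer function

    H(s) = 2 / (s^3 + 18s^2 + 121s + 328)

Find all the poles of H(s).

The poles are the roots of the denominator s^3 + 18s^2 + 121s + 328 = 0.
Trying s = -8: the polynomial evaluates to 0, so (s + 8) is a factor.
Dividing out leaves s^2 + 10s + 41 = 0.
The quadratic formula then gives s = -5 ± 4j.

s = -5 ± 4j, -8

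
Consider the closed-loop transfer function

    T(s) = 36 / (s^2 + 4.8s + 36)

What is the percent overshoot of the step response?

%OS ≈ 25.4%

Comparing s^2 + 4.8s + 36 to s^2 + 2ζωₙs + ωₙ²: ωₙ = 6 rad/s and ζ = 4.8/(2·6) = 0.4.
%OS = 100·exp(−πζ/√(1−ζ²)) = 100·exp(−π·0.4/√(1−0.4²)) ≈ 25.4%.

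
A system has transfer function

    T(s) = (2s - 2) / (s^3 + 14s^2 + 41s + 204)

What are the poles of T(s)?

The poles are the roots of the denominator s^3 + 14s^2 + 41s + 204 = 0.
Trying s = -12: the polynomial evaluates to 0, so (s + 12) is a factor.
Dividing out leaves s^2 + 2s + 17 = 0.
The quadratic formula then gives s = -1 ± 4j.

s = -1 ± 4j, -12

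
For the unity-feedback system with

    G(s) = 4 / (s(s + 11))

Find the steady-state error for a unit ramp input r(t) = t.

G(s) has one pole at the origin.
This is a Type 1 system. Kv = lim_{s→0} s·G(s) = 4/11.
e_ss = 1/Kv = 1/(4/11) = 11/4 ≈ 2.750.

e_ss = 2.750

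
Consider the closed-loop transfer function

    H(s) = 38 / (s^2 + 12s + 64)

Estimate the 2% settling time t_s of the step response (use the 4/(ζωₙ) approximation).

t_s ≈ 0.6667 s

Comparing s^2 + 12s + 64 to s^2 + 2ζωₙs + ωₙ²: ωₙ = 8 rad/s and ζ = 12/(2·8) = 0.75.
ζωₙ = 12/2 = 6, so t_s ≈ 4/(ζωₙ) = 4/6 ≈ 0.6667 s.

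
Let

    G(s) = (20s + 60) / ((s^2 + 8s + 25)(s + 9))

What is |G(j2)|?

|G(j2)| ≈ 0.2963

Substitute s = j2: numerator = 60 + j40, denominator = 157 + j186.
|G(j2)| = |60 + j40| / |157 + j186| = 72.111 / 243.40 ≈ 0.2963.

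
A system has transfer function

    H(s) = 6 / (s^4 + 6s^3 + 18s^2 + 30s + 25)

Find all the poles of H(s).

s = -1 ± 2j, -2 ± j

The poles are the roots of the denominator s^4 + 6s^3 + 18s^2 + 30s + 25 = 0.
No real roots exist; factor into two real quadratics: (s^2 + 2s + 5)(s^2 + 4s + 5) = 0.
Each quadratic gives a conjugate pair via the quadratic formula.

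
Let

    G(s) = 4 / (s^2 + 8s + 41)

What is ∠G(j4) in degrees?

∠G(j4) ≈ -52.00°

At s = j4: numerator = 4, denominator = 25 + j32.
∠G = ∠num − ∠den = 0° − (52.001°) = -52.00°.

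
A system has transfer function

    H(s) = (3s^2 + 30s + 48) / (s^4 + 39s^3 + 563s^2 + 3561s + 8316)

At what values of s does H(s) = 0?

s = -8, -2

Set the numerator to zero: 3s^2 + 30s + 48 = 0, i.e. 3·(s^2 + 10s + 16) = 0.
Factoring: (s + 8)(s + 2) = 0.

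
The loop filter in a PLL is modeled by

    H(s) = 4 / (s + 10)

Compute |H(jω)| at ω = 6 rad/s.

|H(j6)| ≈ 0.3430

Substitute s = j6: numerator = 4, denominator = 10 + j6.
|H(j6)| = |4| / |10 + j6| = 4 / 11.662 ≈ 0.3430.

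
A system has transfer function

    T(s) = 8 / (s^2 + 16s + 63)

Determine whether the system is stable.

stable

The denominator s^2 + 16s + 63 factors as (s + 7)(s + 9), giving poles at s = -7, -9.
Since all poles lie strictly in the left half-plane, the system is stable.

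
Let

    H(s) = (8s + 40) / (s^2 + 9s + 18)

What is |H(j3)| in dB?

Substitute s = j3: numerator = 40 + j24, denominator = 9 + j27.
|H(j3)| = |40 + j24| / |9 + j27| = 46.648 / 28.460 ≈ 1.639.
In decibels: 20·log₁₀(1.639) ≈ 4.29 dB.

|H(j3)|_dB ≈ 4.29 dB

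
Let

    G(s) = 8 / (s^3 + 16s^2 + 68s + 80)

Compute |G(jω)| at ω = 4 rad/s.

Substitute s = j4: numerator = 8, denominator = -176 + j208.
|G(j4)| = |8| / |-176 + j208| = 8 / 272.47 ≈ 0.02936.

|G(j4)| ≈ 0.02936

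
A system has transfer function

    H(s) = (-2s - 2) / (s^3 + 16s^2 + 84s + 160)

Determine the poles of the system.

s = -8, -4 ± 2j

The poles are the roots of the denominator s^3 + 16s^2 + 84s + 160 = 0.
Trying s = -8: the polynomial evaluates to 0, so (s + 8) is a factor.
Dividing out leaves s^2 + 8s + 20 = 0.
The quadratic formula then gives s = -4 ± 2j.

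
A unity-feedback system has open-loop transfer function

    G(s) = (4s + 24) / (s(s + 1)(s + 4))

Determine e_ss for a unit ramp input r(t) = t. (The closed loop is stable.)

G(s) has one pole at the origin.
This is a Type 1 system. Kv = lim_{s→0} s·G(s) = 24/4 = 6.
e_ss = 1/Kv = 1/(6) = 1/6 ≈ 0.1667.

e_ss = 0.1667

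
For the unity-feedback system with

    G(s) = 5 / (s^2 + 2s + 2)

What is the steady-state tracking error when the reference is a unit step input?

e_ss = 0.2857

G(s) has no poles at the origin.
This is a Type 0 system. Kp = lim_{s→0} G(s) = 5/2.
e_ss = 1/(1 + Kp) = 1/(1 + 5/2) = 2/7 ≈ 0.2857.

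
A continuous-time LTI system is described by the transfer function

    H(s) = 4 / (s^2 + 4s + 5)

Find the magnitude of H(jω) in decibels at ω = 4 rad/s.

|H(j4)|_dB ≈ -13.7 dB

Substitute s = j4: numerator = 4, denominator = -11 + j16.
|H(j4)| = |4| / |-11 + j16| = 4 / 19.416 ≈ 0.2060.
In decibels: 20·log₁₀(0.2060) ≈ -13.7 dB.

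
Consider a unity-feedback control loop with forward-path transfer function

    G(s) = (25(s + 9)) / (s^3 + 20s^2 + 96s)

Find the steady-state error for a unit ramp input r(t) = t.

G(s) has one pole at the origin.
This is a Type 1 system. Kv = lim_{s→0} s·G(s) = 225/96 = 75/32.
e_ss = 1/Kv = 1/(75/32) = 32/75 ≈ 0.4267.

e_ss = 0.4267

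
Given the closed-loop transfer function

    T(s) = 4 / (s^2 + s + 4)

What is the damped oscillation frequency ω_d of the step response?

Comparing s^2 + s + 4 to s^2 + 2ζωₙs + ωₙ²: ωₙ = 2 rad/s and ζ = 1/(2·2) = 0.25.
ζωₙ = 1/2 = 0.5, so ω_d = ωₙ√(1−ζ²) = √(ωₙ² − (ζωₙ)²) = √(4 − 0.5²) = √3.75 ≈ 1.936 rad/s.

ω_d ≈ 1.936 rad/s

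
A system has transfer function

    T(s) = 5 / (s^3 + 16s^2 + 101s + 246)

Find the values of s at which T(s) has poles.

The poles are the roots of the denominator s^3 + 16s^2 + 101s + 246 = 0.
Trying s = -6: the polynomial evaluates to 0, so (s + 6) is a factor.
Dividing out leaves s^2 + 10s + 41 = 0.
The quadratic formula then gives s = -5 ± 4j.

s = -5 ± 4j, -6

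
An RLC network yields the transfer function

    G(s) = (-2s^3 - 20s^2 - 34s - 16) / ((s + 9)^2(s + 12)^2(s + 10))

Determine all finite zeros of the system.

s = -8, -1, -1

Set the numerator to zero: -2s^3 - 20s^2 - 34s - 16 = 0, i.e. -2·(s^3 + 10s^2 + 17s + 8) = 0.
Factoring: (s + 8)(s + 1)^2 = 0.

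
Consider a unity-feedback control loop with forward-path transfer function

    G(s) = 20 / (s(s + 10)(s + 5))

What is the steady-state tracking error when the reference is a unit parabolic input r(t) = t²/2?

e_ss = ∞

G(s) has one pole at the origin.
This is a Type 1 system; Ka = lim_{s→0} s^2·G(s) = 0, so the steady-state error for a parabola input is infinite.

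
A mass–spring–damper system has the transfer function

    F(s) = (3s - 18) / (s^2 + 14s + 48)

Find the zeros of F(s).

Set the numerator to zero: 3s - 18 = 0, i.e. 3·(s - 6) = 0.
So s = 6.

s = 6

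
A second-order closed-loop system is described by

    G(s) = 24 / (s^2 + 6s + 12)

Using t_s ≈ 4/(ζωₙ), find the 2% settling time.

t_s ≈ 1.333 s

Comparing s^2 + 6s + 12 to s^2 + 2ζωₙs + ωₙ²: ωₙ = √12 ≈ 3.464 rad/s and ζ = 6/(2·√12) ≈ 0.8660.
ζωₙ = 6/2 = 3, so t_s ≈ 4/(ζωₙ) = 4/3 ≈ 1.333 s.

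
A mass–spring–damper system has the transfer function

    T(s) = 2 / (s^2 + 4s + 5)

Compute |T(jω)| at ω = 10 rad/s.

|T(j10)| ≈ 0.01940

Substitute s = j10: numerator = 2, denominator = -95 + j40.
|T(j10)| = |2| / |-95 + j40| = 2 / 103.08 ≈ 0.01940.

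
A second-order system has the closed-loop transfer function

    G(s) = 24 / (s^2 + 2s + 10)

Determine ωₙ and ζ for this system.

ωₙ ≈ 3.162 rad/s, ζ ≈ 0.3162

Compare the denominator to the standard form s^2 + 2ζωₙs + ωₙ².
ωₙ² = 10, so ωₙ = √10 ≈ 3.162 rad/s.
2ζωₙ = 2, so ζ = 2/(2·√10) ≈ 0.3162.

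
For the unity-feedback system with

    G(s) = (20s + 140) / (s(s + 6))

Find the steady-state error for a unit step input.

G(s) has one pole at the origin.
This is a Type 1 system; for a step input the steady-state error is zero.

e_ss = 0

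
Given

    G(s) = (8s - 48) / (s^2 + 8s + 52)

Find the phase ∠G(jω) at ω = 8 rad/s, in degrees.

∠G(j8) ≈ 26.25°

At s = j8: numerator = -48 + j64, denominator = -12 + j64.
∠G = ∠num − ∠den = 126.87° − (100.62°) = 26.25°.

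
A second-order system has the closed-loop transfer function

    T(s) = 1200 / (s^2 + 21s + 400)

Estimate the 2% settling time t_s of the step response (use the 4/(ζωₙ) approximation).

Comparing s^2 + 21s + 400 to s^2 + 2ζωₙs + ωₙ²: ωₙ = 20 rad/s and ζ = 21/(2·20) = 0.525.
ζωₙ = 21/2 = 10.5, so t_s ≈ 4/(ζωₙ) = 4/10.5 ≈ 0.3810 s.

t_s ≈ 0.3810 s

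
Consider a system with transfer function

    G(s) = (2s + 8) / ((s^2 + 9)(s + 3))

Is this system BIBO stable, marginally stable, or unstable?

The poles can be read from the denominator factors: s = ±3j, -3.
Since the simple pole(s) at s = ±3j lie on the jω-axis with none in the right half-plane, the system is marginally stable.

marginally stable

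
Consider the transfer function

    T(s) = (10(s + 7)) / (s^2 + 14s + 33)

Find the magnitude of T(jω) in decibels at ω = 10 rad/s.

|T(j10)|_dB ≈ -2.09 dB

Substitute s = j10: numerator = 70 + j100, denominator = -67 + j140.
|T(j10)| = |70 + j100| / |-67 + j140| = 122.07 / 155.21 ≈ 0.7865.
In decibels: 20·log₁₀(0.7865) ≈ -2.09 dB.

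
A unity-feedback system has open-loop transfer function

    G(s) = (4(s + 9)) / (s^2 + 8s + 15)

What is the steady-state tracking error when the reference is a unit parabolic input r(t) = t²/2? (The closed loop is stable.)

G(s) has no poles at the origin.
This is a Type 0 system; Ka = lim_{s→0} s^2·G(s) = 0, so the steady-state error for a parabola input is infinite.

e_ss = ∞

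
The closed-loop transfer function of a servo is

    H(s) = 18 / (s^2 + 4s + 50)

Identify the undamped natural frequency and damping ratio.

ωₙ ≈ 7.071 rad/s, ζ ≈ 0.2828

Compare the denominator to the standard form s^2 + 2ζωₙs + ωₙ².
ωₙ² = 50, so ωₙ = √50 ≈ 7.071 rad/s.
2ζωₙ = 4, so ζ = 4/(2·√50) ≈ 0.2828.
With ζ = 0.2828 the response is underdamped.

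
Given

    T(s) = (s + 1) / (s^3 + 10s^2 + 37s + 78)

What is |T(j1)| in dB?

|T(j1)|_dB ≈ -34.7 dB

Substitute s = j1: numerator = 1 + j1, denominator = 68 + j36.
|T(j1)| = |1 + j1| / |68 + j36| = 1.4142 / 76.942 ≈ 0.01838.
In decibels: 20·log₁₀(0.01838) ≈ -34.7 dB.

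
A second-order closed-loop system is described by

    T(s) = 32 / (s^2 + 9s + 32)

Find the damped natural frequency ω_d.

Comparing s^2 + 9s + 32 to s^2 + 2ζωₙs + ωₙ²: ωₙ = √32 ≈ 5.657 rad/s and ζ = 9/(2·√32) ≈ 0.7955.
ζωₙ = 9/2 = 4.5, so ω_d = ωₙ√(1−ζ²) = √(ωₙ² − (ζωₙ)²) = √(32 − 4.5²) = √11.75 ≈ 3.428 rad/s.

ω_d ≈ 3.428 rad/s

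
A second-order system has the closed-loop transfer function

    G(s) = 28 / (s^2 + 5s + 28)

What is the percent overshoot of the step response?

%OS ≈ 18.6%

Comparing s^2 + 5s + 28 to s^2 + 2ζωₙs + ωₙ²: ωₙ = √28 ≈ 5.292 rad/s and ζ = 5/(2·√28) ≈ 0.4725.
%OS = 100·exp(−πζ/√(1−ζ²)) = 100·exp(−π·0.4725/√(1−0.4725²)) ≈ 18.6%.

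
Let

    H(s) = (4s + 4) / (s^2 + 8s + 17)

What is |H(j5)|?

Substitute s = j5: numerator = 4 + j20, denominator = -8 + j40.
|H(j5)| = |4 + j20| / |-8 + j40| = 20.396 / 40.792 = 0.5000.

|H(j5)| = 0.5000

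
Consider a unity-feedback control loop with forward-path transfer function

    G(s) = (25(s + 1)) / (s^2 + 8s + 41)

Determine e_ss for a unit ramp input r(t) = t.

G(s) has no poles at the origin.
This is a Type 0 system; Kv = lim_{s→0} s·G(s) = 0, so the steady-state error for a ramp input is infinite.

e_ss = ∞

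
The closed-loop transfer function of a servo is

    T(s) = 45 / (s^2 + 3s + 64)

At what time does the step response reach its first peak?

t_p ≈ 0.3998 s

Comparing s^2 + 3s + 64 to s^2 + 2ζωₙs + ωₙ²: ωₙ = 8 rad/s and ζ = 3/(2·8) = 0.1875.
ζωₙ = 3/2 = 1.5, so ω_d = ωₙ√(1−ζ²) = √(ωₙ² − (ζωₙ)²) = √(64 − 1.5²) = √61.75 ≈ 7.858 rad/s.
t_p = π/ω_d = π/7.858 ≈ 0.3998 s.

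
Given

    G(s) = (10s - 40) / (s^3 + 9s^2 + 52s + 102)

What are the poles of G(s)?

The poles are the roots of the denominator s^3 + 9s^2 + 52s + 102 = 0.
Trying s = -3: the polynomial evaluates to 0, so (s + 3) is a factor.
Dividing out leaves s^2 + 6s + 34 = 0.
The quadratic formula then gives s = -3 ± 5j.

s = -3 ± 5j, -3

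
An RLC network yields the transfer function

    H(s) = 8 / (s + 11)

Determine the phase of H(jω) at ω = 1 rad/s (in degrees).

At s = j1: numerator = 8, denominator = 11 + j1.
∠H = ∠num − ∠den = 0° − (5.1944°) = -5.194°.

∠H(j1) ≈ -5.194°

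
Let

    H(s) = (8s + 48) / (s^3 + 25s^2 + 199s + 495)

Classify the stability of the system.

stable

The denominator s^3 + 25s^2 + 199s + 495 factors as (s + 5)(s + 9)(s + 11), giving poles at s = -5, -9, -11.
Since all poles lie strictly in the left half-plane, the system is stable.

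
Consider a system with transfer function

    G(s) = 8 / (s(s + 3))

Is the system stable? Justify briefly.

marginally stable

The poles can be read from the denominator factors: s = 0, -3.
Since the simple pole(s) at s = 0 lie on the jω-axis with none in the right half-plane, the system is marginally stable.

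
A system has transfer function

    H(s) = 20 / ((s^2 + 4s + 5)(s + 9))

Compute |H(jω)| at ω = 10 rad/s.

Substitute s = j10: numerator = 20, denominator = -1255 - j590.
|H(j10)| = |20| / |-1255 - j590| = 20 / 1386.8 ≈ 0.01442.

|H(j10)| ≈ 0.01442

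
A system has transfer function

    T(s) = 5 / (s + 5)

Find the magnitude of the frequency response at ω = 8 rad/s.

Substitute s = j8: numerator = 5, denominator = 5 + j8.
|T(j8)| = |5| / |5 + j8| = 5 / 9.4340 ≈ 0.5300.

|T(j8)| ≈ 0.5300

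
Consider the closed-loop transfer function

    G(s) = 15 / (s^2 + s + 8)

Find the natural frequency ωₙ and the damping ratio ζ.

Compare the denominator to the standard form s^2 + 2ζωₙs + ωₙ².
ωₙ² = 8, so ωₙ = √8 ≈ 2.828 rad/s.
2ζωₙ = 1, so ζ = 1/(2·√8) ≈ 0.1768.
With ζ = 0.1768 the response is underdamped.

ωₙ ≈ 2.828 rad/s, ζ ≈ 0.1768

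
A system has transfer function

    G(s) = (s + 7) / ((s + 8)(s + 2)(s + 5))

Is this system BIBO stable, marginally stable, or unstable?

stable

The poles can be read from the denominator factors: s = -8, -2, -5.
Since all poles lie strictly in the left half-plane, the system is stable.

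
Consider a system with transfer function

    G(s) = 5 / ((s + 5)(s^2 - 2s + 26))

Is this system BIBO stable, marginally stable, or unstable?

unstable

The poles can be read from the denominator factors: s = -5, 1 + 5j, 1 - 5j.
Since the pole(s) at s = 1 ± 5j lie in the right half-plane, the system is unstable.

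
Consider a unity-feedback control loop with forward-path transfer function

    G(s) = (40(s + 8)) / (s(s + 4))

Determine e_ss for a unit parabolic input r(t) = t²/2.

e_ss = ∞

G(s) has one pole at the origin.
This is a Type 1 system; Ka = lim_{s→0} s^2·G(s) = 0, so the steady-state error for a parabola input is infinite.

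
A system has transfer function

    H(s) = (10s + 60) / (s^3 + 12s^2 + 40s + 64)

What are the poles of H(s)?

The poles are the roots of the denominator s^3 + 12s^2 + 40s + 64 = 0.
Trying s = -8: the polynomial evaluates to 0, so (s + 8) is a factor.
Dividing out leaves s^2 + 4s + 8 = 0.
The quadratic formula then gives s = -2 ± 2j.

s = -2 ± 2j, -8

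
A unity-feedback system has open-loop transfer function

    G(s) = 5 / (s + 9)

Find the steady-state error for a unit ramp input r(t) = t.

G(s) has no poles at the origin.
This is a Type 0 system; Kv = lim_{s→0} s·G(s) = 0, so the steady-state error for a ramp input is infinite.

e_ss = ∞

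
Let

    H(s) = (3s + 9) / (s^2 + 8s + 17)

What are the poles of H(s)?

The poles are the roots of the denominator s^2 + 8s + 17 = 0.
Using the quadratic formula: s = (-8 ± √(-4))/2 = -4 ± 1j.

s = -4 ± j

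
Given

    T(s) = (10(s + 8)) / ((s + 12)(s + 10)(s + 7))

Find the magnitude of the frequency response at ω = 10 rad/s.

Substitute s = j10: numerator = 80 + j100, denominator = -2060 + j1740.
|T(j10)| = |80 + j100| / |-2060 + j1740| = 128.06 / 2696.5 ≈ 0.04749.

|T(j10)| ≈ 0.04749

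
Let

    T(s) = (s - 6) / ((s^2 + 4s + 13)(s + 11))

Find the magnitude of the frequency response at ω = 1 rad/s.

|T(j1)| ≈ 0.04354

Substitute s = j1: numerator = -6 + j1, denominator = 128 + j56.
|T(j1)| = |-6 + j1| / |128 + j56| = 6.0828 / 139.71 ≈ 0.04354.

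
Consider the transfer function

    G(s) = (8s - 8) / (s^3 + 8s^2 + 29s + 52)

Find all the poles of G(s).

The poles are the roots of the denominator s^3 + 8s^2 + 29s + 52 = 0.
Trying s = -4: the polynomial evaluates to 0, so (s + 4) is a factor.
Dividing out leaves s^2 + 4s + 13 = 0.
The quadratic formula then gives s = -2 ± 3j.

s = -2 + 3j, -2 - 3j, -4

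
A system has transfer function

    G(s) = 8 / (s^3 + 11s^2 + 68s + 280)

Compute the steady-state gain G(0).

G(0) = 1/35 ≈ 0.02857

Set s = 0: G(0) = (8) / (280) = 1/35.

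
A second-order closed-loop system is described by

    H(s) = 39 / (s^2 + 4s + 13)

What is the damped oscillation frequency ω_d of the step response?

ω_d = 3 rad/s

Comparing s^2 + 4s + 13 to s^2 + 2ζωₙs + ωₙ²: ωₙ = √13 ≈ 3.606 rad/s and ζ = 4/(2·√13) ≈ 0.5547.
ζωₙ = 4/2 = 2, so ω_d = ωₙ√(1−ζ²) = √(ωₙ² − (ζωₙ)²) = √(13 − 2²) = √9 = 3 rad/s.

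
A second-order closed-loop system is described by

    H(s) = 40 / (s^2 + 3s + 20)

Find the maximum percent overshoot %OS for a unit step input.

Comparing s^2 + 3s + 20 to s^2 + 2ζωₙs + ωₙ²: ωₙ = √20 ≈ 4.472 rad/s and ζ = 3/(2·√20) ≈ 0.3354.
%OS = 100·exp(−πζ/√(1−ζ²)) = 100·exp(−π·0.3354/√(1−0.3354²)) ≈ 32.7%.

%OS ≈ 32.7%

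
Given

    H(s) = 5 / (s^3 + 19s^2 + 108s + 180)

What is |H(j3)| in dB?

|H(j3)|_dB ≈ -35.5 dB

Substitute s = j3: numerator = 5, denominator = 9 + j297.
|H(j3)| = |5| / |9 + j297| = 5 / 297.14 ≈ 0.01683.
In decibels: 20·log₁₀(0.01683) ≈ -35.5 dB.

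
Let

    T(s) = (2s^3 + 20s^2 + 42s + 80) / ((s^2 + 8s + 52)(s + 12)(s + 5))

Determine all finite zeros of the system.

Set the numerator to zero: 2s^3 + 20s^2 + 42s + 80 = 0, i.e. 2·(s^3 + 10s^2 + 21s + 40) = 0.
Factoring: (s + 8)(s^2 + 2s + 5) = 0.

s = -8, -1 ± 2j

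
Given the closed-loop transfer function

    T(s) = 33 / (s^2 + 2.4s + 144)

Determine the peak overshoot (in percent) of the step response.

%OS ≈ 72.9%

Comparing s^2 + 2.4s + 144 to s^2 + 2ζωₙs + ωₙ²: ωₙ = 12 rad/s and ζ = 2.4/(2·12) = 0.1.
%OS = 100·exp(−πζ/√(1−ζ²)) = 100·exp(−π·0.1/√(1−0.1²)) ≈ 72.9%.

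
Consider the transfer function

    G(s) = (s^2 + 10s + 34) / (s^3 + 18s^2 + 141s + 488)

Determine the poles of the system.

s = -5 + 6j, -5 - 6j, -8

The poles are the roots of the denominator s^3 + 18s^2 + 141s + 488 = 0.
Trying s = -8: the polynomial evaluates to 0, so (s + 8) is a factor.
Dividing out leaves s^2 + 10s + 61 = 0.
The quadratic formula then gives s = -5 ± 6j.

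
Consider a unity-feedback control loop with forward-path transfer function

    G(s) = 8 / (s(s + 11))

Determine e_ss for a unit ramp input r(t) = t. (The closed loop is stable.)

G(s) has one pole at the origin.
This is a Type 1 system. Kv = lim_{s→0} s·G(s) = 8/11.
e_ss = 1/Kv = 1/(8/11) = 11/8 ≈ 1.375.

e_ss = 1.375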